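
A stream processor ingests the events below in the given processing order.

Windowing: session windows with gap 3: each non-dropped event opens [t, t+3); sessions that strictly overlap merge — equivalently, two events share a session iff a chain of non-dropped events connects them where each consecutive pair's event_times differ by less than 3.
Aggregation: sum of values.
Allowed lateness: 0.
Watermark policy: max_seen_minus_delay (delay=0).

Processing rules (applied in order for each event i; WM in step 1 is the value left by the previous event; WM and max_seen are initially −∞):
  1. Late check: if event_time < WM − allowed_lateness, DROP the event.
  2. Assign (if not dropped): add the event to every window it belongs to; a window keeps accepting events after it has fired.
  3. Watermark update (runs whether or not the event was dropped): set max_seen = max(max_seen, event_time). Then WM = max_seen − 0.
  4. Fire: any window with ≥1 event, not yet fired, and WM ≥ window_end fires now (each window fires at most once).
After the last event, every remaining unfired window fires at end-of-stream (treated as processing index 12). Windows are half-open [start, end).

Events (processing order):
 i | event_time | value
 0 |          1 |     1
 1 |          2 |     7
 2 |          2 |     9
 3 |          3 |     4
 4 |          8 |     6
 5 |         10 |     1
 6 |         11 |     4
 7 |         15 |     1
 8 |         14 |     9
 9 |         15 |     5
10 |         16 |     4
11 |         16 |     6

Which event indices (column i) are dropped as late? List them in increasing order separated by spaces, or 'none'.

i=0 t=1 v=1: → [1,4); WM=1
i=1 t=2 v=7: → [1,5); WM=2
i=2 t=2 v=9: → [1,5); WM=2
i=3 t=3 v=4: → [1,6); WM=3
i=4 t=8 v=6: → [8,11); WM=8
i=5 t=10 v=1: → [8,13); WM=10
i=6 t=11 v=4: → [8,14); WM=11
i=7 t=15 v=1: → [15,18); WM=15
i=8 t=14 v=9: DROP (t<15-0); WM=15
i=9 t=15 v=5: → [15,18); WM=15
i=10 t=16 v=4: → [15,19); WM=16
i=11 t=16 v=6: → [15,19); WM=16

8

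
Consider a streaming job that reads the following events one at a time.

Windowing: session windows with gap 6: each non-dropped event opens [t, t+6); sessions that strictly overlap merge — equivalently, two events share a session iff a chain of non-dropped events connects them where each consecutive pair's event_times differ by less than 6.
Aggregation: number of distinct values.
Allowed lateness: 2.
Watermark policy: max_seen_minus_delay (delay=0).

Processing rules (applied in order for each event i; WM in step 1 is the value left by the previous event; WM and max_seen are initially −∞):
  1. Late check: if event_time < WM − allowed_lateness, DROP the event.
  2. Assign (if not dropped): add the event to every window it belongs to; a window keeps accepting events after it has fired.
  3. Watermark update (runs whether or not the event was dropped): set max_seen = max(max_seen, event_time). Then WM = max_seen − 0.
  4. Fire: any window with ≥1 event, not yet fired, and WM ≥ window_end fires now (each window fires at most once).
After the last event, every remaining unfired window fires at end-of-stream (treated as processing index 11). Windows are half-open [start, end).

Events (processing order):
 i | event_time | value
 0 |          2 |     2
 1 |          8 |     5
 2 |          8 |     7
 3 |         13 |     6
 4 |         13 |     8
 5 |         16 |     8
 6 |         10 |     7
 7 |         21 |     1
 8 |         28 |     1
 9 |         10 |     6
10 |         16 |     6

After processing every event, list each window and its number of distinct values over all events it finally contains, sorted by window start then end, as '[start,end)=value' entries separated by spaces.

i=0 t=2 v=2: → [2,8); WM=2
i=1 t=8 v=5: → [8,14); WM=8
i=2 t=8 v=7: → [8,14); WM=8
i=3 t=13 v=6: → [8,19); WM=13
i=4 t=13 v=8: → [8,19); WM=13
i=5 t=16 v=8: → [8,22); WM=16
i=6 t=10 v=7: DROP (t<16-2); WM=16
i=7 t=21 v=1: → [8,27); WM=21
i=8 t=28 v=1: → [28,34); WM=28
i=9 t=10 v=6: DROP (t<28-2); WM=28
i=10 t=16 v=6: DROP (t<28-2); WM=28

[2,8)=1 [8,27)=5 [28,34)=1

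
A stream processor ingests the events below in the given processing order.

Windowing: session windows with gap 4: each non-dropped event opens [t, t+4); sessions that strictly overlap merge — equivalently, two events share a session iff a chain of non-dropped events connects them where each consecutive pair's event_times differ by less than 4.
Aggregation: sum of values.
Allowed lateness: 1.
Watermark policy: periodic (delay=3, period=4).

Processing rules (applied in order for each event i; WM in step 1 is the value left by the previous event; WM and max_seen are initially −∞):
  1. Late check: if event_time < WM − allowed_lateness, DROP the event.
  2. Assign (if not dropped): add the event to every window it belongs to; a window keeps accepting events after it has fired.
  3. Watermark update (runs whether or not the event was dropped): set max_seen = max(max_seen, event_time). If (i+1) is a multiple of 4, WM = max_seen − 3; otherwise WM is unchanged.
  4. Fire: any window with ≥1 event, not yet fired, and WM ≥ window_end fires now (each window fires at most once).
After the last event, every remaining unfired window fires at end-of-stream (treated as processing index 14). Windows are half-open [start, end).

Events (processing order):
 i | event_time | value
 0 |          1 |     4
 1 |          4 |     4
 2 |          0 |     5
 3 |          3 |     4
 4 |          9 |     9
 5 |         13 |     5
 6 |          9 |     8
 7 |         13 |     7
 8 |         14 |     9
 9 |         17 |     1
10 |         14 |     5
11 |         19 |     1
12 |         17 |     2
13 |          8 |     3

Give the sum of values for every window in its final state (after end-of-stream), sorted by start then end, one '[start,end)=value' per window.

[0,8)=17 [9,13)=17 [13,23)=30

i=0 t=1 v=4: → [1,5); WM=−∞
i=1 t=4 v=4: → [1,8); WM=−∞
i=2 t=0 v=5: → [0,8); WM=−∞
i=3 t=3 v=4: → [0,8); WM=1
i=4 t=9 v=9: → [9,13); WM=1
i=5 t=13 v=5: → [13,17); WM=1
i=6 t=9 v=8: → [9,13); WM=1
i=7 t=13 v=7: → [13,17); WM=10
i=8 t=14 v=9: → [13,18); WM=10
i=9 t=17 v=1: → [13,21); WM=10
i=10 t=14 v=5: → [13,21); WM=10
i=11 t=19 v=1: → [13,23); WM=16
i=12 t=17 v=2: → [13,23); WM=16
i=13 t=8 v=3: DROP (t<16-1); WM=16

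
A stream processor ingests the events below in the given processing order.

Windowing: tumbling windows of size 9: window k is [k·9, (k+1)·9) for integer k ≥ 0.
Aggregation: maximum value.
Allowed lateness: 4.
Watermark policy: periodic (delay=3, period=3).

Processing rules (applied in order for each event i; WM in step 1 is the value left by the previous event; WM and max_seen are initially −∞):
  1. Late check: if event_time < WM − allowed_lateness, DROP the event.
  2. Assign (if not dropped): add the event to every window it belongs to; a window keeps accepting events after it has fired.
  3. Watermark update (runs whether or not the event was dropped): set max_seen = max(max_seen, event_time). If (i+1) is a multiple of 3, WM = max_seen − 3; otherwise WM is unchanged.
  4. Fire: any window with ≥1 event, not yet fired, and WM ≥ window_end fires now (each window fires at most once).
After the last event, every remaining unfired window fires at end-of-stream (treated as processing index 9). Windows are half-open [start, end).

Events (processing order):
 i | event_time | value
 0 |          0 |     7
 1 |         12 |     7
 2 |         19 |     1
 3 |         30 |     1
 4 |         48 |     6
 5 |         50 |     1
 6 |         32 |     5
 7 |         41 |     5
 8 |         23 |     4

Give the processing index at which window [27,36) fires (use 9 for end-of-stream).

i=0 t=0 v=7: → [0,9); WM=−∞
i=1 t=12 v=7: → [9,18); WM=−∞
i=2 t=19 v=1: → [18,27); WM=16; [0,9) fires=7
i=3 t=30 v=1: → [27,36); WM=16
i=4 t=48 v=6: → [45,54); WM=16
i=5 t=50 v=1: → [45,54); WM=47; [9,18) fires=7 [18,27) fires=1 [27,36) fires=1
i=6 t=32 v=5: DROP (t<47-4); WM=47
i=7 t=41 v=5: DROP (t<47-4); WM=47
i=8 t=23 v=4: DROP (t<47-4); WM=47

5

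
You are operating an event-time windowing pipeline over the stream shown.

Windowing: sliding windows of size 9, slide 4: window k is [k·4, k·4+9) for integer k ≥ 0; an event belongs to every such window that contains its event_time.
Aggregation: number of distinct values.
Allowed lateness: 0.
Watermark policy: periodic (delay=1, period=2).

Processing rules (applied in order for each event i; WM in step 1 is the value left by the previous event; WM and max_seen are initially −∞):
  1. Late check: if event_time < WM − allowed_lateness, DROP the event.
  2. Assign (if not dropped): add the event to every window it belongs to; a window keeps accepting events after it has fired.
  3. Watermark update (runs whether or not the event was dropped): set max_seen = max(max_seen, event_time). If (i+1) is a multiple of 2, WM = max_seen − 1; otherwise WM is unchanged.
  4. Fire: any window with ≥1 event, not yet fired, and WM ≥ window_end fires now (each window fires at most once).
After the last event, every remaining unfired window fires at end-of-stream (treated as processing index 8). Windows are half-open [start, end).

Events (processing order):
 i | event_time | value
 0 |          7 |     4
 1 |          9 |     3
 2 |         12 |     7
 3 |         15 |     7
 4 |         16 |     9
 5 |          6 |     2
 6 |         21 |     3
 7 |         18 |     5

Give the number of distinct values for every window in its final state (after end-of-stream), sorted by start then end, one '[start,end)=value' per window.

[0,9)=1 [4,13)=3 [8,17)=3 [12,21)=3 [16,25)=3 [20,29)=1

i=0 t=7 v=4: → [4,13),[0,9); WM=−∞
i=1 t=9 v=3: → [8,17),[4,13); WM=8
i=2 t=12 v=7: → [12,21),[8,17),[4,13); WM=8
i=3 t=15 v=7: → [12,21),[8,17); WM=14; [0,9) fires=1 [4,13) fires=3
i=4 t=16 v=9: → [16,25),[12,21),[8,17); WM=14
i=5 t=6 v=2: DROP (t<14-0); WM=15
i=6 t=21 v=3: → [20,29),[16,25); WM=15
i=7 t=18 v=5: → [16,25),[12,21); WM=20; [8,17) fires=3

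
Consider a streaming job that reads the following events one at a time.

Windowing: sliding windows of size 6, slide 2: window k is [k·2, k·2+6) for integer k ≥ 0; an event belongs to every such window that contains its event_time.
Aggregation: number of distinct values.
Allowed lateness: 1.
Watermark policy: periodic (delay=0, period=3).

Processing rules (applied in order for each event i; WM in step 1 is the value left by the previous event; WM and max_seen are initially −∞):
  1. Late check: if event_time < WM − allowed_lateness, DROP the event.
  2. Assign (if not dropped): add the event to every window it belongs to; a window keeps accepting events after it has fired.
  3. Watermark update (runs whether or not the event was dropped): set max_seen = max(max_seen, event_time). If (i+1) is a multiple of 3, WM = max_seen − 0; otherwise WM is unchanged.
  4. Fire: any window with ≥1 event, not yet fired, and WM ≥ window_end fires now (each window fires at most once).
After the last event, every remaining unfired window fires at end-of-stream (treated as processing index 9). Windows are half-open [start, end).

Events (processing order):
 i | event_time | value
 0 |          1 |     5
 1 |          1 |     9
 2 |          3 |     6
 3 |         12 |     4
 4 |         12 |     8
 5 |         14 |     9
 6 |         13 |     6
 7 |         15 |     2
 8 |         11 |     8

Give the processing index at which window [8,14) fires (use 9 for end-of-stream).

i=0 t=1 v=5: → [0,6); WM=−∞
i=1 t=1 v=9: → [0,6); WM=−∞
i=2 t=3 v=6: → [2,8),[0,6); WM=3
i=3 t=12 v=4: → [12,18),[10,16),[8,14); WM=3
i=4 t=12 v=8: → [12,18),[10,16),[8,14); WM=3
i=5 t=14 v=9: → [14,20),[12,18),[10,16); WM=14; [0,6) fires=3 [2,8) fires=1 [8,14) fires=2
i=6 t=13 v=6: → [12,18),[10,16),[8,14); WM=14
i=7 t=15 v=2: → [14,20),[12,18),[10,16); WM=14
i=8 t=11 v=8: DROP (t<14-1); WM=15

5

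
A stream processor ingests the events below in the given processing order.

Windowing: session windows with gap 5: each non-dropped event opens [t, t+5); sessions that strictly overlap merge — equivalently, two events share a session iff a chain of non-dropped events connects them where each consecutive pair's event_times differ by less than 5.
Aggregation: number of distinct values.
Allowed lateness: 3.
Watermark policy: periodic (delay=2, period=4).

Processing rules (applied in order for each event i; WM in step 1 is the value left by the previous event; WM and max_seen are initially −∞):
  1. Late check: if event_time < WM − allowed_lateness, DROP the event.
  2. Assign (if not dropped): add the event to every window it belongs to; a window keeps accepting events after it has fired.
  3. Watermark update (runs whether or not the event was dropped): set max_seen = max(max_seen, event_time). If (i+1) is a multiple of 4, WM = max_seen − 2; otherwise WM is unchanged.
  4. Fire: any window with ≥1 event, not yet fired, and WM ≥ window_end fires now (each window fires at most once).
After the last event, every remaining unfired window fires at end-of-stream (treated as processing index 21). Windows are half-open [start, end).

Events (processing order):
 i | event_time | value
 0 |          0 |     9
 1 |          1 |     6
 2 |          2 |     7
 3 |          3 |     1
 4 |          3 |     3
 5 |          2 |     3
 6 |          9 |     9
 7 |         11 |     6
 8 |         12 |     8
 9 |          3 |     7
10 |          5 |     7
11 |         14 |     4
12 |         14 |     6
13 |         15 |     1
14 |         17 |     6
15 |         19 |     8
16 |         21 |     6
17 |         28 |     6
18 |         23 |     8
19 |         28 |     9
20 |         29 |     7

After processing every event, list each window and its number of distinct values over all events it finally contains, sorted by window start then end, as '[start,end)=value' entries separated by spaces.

i=0 t=0 v=9: → [0,5); WM=−∞
i=1 t=1 v=6: → [0,6); WM=−∞
i=2 t=2 v=7: → [0,7); WM=−∞
i=3 t=3 v=1: → [0,8); WM=1
i=4 t=3 v=3: → [0,8); WM=1
i=5 t=2 v=3: → [0,8); WM=1
i=6 t=9 v=9: → [9,14); WM=1
i=7 t=11 v=6: → [9,16); WM=9
i=8 t=12 v=8: → [9,17); WM=9
i=9 t=3 v=7: DROP (t<9-3); WM=9
i=10 t=5 v=7: DROP (t<9-3); WM=9
i=11 t=14 v=4: → [9,19); WM=12
i=12 t=14 v=6: → [9,19); WM=12
i=13 t=15 v=1: → [9,20); WM=12
i=14 t=17 v=6: → [9,22); WM=12
i=15 t=19 v=8: → [9,24); WM=17
i=16 t=21 v=6: → [9,26); WM=17
i=17 t=28 v=6: → [28,33); WM=17
i=18 t=23 v=8: → [9,28); WM=17
i=19 t=28 v=9: → [28,33); WM=26
i=20 t=29 v=7: → [28,34); WM=26

[0,8)=5 [9,28)=5 [28,34)=3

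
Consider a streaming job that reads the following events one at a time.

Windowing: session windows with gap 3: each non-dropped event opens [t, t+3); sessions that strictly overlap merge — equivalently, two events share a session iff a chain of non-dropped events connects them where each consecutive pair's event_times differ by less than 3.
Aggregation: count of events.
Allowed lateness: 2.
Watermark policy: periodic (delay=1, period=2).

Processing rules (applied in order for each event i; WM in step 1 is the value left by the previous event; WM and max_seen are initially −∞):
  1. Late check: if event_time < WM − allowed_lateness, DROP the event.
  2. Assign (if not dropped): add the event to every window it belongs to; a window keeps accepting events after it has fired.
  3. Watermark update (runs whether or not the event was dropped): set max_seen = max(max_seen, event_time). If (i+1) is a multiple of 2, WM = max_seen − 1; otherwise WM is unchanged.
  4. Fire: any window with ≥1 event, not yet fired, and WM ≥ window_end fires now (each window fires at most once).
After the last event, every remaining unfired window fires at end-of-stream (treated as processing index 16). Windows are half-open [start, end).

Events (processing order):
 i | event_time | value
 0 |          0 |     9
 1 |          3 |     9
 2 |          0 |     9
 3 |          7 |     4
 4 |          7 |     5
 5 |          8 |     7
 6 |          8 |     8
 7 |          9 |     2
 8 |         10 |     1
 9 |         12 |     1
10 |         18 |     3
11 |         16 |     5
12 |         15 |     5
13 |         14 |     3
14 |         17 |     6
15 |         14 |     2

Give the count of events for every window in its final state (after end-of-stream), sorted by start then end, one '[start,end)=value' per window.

i=0 t=0 v=9: → [0,3); WM=−∞
i=1 t=3 v=9: → [3,6); WM=2
i=2 t=0 v=9: → [0,3); WM=2
i=3 t=7 v=4: → [7,10); WM=6
i=4 t=7 v=5: → [7,10); WM=6
i=5 t=8 v=7: → [7,11); WM=7
i=6 t=8 v=8: → [7,11); WM=7
i=7 t=9 v=2: → [7,12); WM=8
i=8 t=10 v=1: → [7,13); WM=8
i=9 t=12 v=1: → [7,15); WM=11
i=10 t=18 v=3: → [18,21); WM=11
i=11 t=16 v=5: → [16,21); WM=17
i=12 t=15 v=5: → [15,21); WM=17
i=13 t=14 v=3: DROP (t<17-2); WM=17
i=14 t=17 v=6: → [15,21); WM=17
i=15 t=14 v=2: DROP (t<17-2); WM=17

[0,3)=2 [3,6)=1 [7,15)=7 [15,21)=4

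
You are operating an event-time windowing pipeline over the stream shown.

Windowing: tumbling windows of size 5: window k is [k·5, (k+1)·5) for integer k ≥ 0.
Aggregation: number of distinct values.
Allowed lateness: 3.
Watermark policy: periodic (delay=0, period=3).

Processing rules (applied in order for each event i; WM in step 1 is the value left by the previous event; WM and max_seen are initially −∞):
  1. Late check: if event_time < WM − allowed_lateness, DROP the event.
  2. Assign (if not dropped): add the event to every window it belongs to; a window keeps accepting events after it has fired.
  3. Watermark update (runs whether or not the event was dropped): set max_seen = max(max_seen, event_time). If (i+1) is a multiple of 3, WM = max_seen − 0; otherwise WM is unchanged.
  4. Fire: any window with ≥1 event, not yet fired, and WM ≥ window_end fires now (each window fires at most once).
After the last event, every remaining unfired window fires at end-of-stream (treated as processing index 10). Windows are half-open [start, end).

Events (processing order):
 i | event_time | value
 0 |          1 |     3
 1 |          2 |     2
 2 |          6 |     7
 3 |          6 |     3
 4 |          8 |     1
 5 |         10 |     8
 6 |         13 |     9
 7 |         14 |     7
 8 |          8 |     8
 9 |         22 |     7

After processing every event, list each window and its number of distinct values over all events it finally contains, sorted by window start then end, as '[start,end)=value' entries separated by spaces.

i=0 t=1 v=3: → [0,5); WM=−∞
i=1 t=2 v=2: → [0,5); WM=−∞
i=2 t=6 v=7: → [5,10); WM=6; [0,5) fires=2
i=3 t=6 v=3: → [5,10); WM=6
i=4 t=8 v=1: → [5,10); WM=6
i=5 t=10 v=8: → [10,15); WM=10; [5,10) fires=3
i=6 t=13 v=9: → [10,15); WM=10
i=7 t=14 v=7: → [10,15); WM=10
i=8 t=8 v=8: → [5,10); WM=14
i=9 t=22 v=7: → [20,25); WM=14

[0,5)=2 [5,10)=4 [10,15)=3 [20,25)=1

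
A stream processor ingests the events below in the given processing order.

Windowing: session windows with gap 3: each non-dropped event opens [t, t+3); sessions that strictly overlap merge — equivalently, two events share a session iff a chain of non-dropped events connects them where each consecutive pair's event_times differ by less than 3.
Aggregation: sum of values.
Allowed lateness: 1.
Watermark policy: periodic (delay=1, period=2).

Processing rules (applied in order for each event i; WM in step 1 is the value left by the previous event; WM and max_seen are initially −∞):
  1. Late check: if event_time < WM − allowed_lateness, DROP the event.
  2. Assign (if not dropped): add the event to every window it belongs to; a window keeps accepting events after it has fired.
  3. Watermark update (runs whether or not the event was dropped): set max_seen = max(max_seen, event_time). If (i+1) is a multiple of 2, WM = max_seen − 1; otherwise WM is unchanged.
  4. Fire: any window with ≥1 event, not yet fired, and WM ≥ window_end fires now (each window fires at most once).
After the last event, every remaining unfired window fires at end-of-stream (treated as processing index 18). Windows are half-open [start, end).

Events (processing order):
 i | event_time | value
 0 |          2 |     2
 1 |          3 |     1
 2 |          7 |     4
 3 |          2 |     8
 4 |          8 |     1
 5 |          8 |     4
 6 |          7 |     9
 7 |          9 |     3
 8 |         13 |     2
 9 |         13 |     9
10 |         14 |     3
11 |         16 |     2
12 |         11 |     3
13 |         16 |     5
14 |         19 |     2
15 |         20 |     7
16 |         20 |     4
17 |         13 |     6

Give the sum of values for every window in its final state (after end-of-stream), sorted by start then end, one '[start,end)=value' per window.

i=0 t=2 v=2: → [2,5); WM=−∞
i=1 t=3 v=1: → [2,6); WM=2
i=2 t=7 v=4: → [7,10); WM=2
i=3 t=2 v=8: → [2,6); WM=6
i=4 t=8 v=1: → [7,11); WM=6
i=5 t=8 v=4: → [7,11); WM=7
i=6 t=7 v=9: → [7,11); WM=7
i=7 t=9 v=3: → [7,12); WM=8
i=8 t=13 v=2: → [13,16); WM=8
i=9 t=13 v=9: → [13,16); WM=12
i=10 t=14 v=3: → [13,17); WM=12
i=11 t=16 v=2: → [13,19); WM=15
i=12 t=11 v=3: DROP (t<15-1); WM=15
i=13 t=16 v=5: → [13,19); WM=15
i=14 t=19 v=2: → [19,22); WM=15
i=15 t=20 v=7: → [19,23); WM=19
i=16 t=20 v=4: → [19,23); WM=19
i=17 t=13 v=6: DROP (t<19-1); WM=19

[2,6)=11 [7,12)=21 [13,19)=21 [19,23)=13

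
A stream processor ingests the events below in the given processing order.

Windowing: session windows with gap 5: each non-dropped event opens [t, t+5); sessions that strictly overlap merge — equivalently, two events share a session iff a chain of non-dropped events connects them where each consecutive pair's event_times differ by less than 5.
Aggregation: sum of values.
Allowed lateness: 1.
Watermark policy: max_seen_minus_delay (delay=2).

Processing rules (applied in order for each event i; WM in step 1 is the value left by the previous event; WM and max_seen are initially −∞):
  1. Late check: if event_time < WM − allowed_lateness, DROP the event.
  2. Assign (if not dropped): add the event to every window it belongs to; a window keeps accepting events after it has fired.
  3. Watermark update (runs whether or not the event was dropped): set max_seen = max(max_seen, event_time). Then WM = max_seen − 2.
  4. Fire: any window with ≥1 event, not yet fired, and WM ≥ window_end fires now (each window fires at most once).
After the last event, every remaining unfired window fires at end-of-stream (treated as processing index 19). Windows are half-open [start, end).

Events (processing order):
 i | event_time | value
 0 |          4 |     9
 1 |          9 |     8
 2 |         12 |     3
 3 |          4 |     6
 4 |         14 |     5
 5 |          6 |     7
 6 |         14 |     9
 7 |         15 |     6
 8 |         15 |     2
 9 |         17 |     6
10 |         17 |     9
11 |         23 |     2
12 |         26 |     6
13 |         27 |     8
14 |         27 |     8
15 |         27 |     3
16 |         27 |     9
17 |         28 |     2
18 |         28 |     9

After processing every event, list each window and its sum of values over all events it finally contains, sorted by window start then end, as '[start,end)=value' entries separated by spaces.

i=0 t=4 v=9: → [4,9); WM=2
i=1 t=9 v=8: → [9,14); WM=7
i=2 t=12 v=3: → [9,17); WM=10
i=3 t=4 v=6: DROP (t<10-1); WM=10
i=4 t=14 v=5: → [9,19); WM=12
i=5 t=6 v=7: DROP (t<12-1); WM=12
i=6 t=14 v=9: → [9,19); WM=12
i=7 t=15 v=6: → [9,20); WM=13
i=8 t=15 v=2: → [9,20); WM=13
i=9 t=17 v=6: → [9,22); WM=15
i=10 t=17 v=9: → [9,22); WM=15
i=11 t=23 v=2: → [23,28); WM=21
i=12 t=26 v=6: → [23,31); WM=24
i=13 t=27 v=8: → [23,32); WM=25
i=14 t=27 v=8: → [23,32); WM=25
i=15 t=27 v=3: → [23,32); WM=25
i=16 t=27 v=9: → [23,32); WM=25
i=17 t=28 v=2: → [23,33); WM=26
i=18 t=28 v=9: → [23,33); WM=26

[4,9)=9 [9,22)=48 [23,33)=47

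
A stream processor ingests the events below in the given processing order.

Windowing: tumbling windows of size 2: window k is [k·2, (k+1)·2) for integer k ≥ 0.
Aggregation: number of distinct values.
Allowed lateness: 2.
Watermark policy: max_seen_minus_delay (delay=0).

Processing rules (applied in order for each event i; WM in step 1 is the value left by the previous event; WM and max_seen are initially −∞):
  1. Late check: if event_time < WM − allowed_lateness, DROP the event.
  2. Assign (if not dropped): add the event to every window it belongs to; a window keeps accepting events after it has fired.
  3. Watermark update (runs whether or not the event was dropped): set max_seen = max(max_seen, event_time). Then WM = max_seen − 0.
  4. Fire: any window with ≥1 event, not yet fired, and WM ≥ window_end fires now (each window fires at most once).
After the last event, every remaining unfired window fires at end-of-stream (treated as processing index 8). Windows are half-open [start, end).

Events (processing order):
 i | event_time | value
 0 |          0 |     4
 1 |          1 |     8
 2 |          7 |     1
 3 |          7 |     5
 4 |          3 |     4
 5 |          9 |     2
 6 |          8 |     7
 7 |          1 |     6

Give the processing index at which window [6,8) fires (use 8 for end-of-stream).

i=0 t=0 v=4: → [0,2); WM=0
i=1 t=1 v=8: → [0,2); WM=1
i=2 t=7 v=1: → [6,8); WM=7; [0,2) fires=2
i=3 t=7 v=5: → [6,8); WM=7
i=4 t=3 v=4: DROP (t<7-2); WM=7
i=5 t=9 v=2: → [8,10); WM=9; [6,8) fires=2
i=6 t=8 v=7: → [8,10); WM=9
i=7 t=1 v=6: DROP (t<9-2); WM=9

5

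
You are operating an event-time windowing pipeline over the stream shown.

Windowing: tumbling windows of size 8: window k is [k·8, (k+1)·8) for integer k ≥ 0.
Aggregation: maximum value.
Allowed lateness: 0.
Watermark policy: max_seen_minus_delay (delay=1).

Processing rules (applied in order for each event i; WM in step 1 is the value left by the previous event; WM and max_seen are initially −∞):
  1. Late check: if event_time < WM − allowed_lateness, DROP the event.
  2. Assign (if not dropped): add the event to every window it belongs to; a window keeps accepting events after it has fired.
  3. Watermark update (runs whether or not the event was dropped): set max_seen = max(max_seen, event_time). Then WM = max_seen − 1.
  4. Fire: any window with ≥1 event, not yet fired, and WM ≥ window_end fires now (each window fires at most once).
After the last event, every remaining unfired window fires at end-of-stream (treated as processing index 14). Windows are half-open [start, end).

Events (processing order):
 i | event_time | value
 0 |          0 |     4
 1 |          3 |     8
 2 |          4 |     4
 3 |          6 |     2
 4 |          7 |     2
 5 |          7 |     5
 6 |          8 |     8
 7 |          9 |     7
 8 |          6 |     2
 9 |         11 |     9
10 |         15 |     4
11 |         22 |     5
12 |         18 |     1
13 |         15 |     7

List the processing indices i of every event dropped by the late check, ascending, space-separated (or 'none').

8 12 13

i=0 t=0 v=4: → [0,8); WM=-1
i=1 t=3 v=8: → [0,8); WM=2
i=2 t=4 v=4: → [0,8); WM=3
i=3 t=6 v=2: → [0,8); WM=5
i=4 t=7 v=2: → [0,8); WM=6
i=5 t=7 v=5: → [0,8); WM=6
i=6 t=8 v=8: → [8,16); WM=7
i=7 t=9 v=7: → [8,16); WM=8; [0,8) fires=8
i=8 t=6 v=2: DROP (t<8-0); WM=8
i=9 t=11 v=9: → [8,16); WM=10
i=10 t=15 v=4: → [8,16); WM=14
i=11 t=22 v=5: → [16,24); WM=21; [8,16) fires=9
i=12 t=18 v=1: DROP (t<21-0); WM=21
i=13 t=15 v=7: DROP (t<21-0); WM=21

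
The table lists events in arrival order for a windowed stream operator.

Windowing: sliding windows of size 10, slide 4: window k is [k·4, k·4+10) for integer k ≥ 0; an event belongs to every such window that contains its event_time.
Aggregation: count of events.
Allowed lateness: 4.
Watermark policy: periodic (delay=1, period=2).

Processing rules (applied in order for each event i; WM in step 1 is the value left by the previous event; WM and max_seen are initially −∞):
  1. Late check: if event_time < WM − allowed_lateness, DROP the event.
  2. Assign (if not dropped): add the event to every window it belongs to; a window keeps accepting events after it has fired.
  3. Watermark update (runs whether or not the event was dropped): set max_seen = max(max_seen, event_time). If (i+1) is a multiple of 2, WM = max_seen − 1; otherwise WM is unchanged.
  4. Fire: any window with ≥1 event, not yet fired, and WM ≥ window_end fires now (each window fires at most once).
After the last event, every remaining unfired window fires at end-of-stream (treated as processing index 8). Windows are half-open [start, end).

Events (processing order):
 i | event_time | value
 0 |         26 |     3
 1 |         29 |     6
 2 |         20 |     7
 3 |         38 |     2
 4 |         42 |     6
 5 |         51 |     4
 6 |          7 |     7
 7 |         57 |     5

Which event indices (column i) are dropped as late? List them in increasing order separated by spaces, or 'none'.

i=0 t=26 v=3: → [24,34),[20,30); WM=−∞
i=1 t=29 v=6: → [28,38),[24,34),[20,30); WM=28
i=2 t=20 v=7: DROP (t<28-4); WM=28
i=3 t=38 v=2: → [36,46),[32,42); WM=37; [20,30) fires=2 [24,34) fires=2
i=4 t=42 v=6: → [40,50),[36,46); WM=37
i=5 t=51 v=4: → [48,58),[44,54); WM=50; [28,38) fires=1 [32,42) fires=1 [36,46) fires=2 [40,50) fires=1
i=6 t=7 v=7: DROP (t<50-4); WM=50
i=7 t=57 v=5: → [56,66),[52,62),[48,58); WM=56; [44,54) fires=1

2 6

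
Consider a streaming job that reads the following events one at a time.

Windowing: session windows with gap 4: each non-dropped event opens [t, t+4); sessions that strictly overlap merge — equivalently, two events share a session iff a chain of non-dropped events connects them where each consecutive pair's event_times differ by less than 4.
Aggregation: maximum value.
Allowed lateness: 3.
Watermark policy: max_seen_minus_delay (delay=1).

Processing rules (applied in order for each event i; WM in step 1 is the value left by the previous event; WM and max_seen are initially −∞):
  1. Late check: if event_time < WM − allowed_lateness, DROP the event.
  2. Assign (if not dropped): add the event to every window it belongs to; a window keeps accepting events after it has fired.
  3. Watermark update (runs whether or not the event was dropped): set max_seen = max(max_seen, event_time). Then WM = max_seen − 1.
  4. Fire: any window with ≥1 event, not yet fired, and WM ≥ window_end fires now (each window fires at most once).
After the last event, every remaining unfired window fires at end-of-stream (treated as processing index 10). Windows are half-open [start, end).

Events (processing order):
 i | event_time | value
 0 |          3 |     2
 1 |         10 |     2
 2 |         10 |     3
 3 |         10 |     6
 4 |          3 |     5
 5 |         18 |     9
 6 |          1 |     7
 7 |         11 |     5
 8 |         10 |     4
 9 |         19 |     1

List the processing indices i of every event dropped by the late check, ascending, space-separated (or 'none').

i=0 t=3 v=2: → [3,7); WM=2
i=1 t=10 v=2: → [10,14); WM=9
i=2 t=10 v=3: → [10,14); WM=9
i=3 t=10 v=6: → [10,14); WM=9
i=4 t=3 v=5: DROP (t<9-3); WM=9
i=5 t=18 v=9: → [18,22); WM=17
i=6 t=1 v=7: DROP (t<17-3); WM=17
i=7 t=11 v=5: DROP (t<17-3); WM=17
i=8 t=10 v=4: DROP (t<17-3); WM=17
i=9 t=19 v=1: → [18,23); WM=18

4 6 7 8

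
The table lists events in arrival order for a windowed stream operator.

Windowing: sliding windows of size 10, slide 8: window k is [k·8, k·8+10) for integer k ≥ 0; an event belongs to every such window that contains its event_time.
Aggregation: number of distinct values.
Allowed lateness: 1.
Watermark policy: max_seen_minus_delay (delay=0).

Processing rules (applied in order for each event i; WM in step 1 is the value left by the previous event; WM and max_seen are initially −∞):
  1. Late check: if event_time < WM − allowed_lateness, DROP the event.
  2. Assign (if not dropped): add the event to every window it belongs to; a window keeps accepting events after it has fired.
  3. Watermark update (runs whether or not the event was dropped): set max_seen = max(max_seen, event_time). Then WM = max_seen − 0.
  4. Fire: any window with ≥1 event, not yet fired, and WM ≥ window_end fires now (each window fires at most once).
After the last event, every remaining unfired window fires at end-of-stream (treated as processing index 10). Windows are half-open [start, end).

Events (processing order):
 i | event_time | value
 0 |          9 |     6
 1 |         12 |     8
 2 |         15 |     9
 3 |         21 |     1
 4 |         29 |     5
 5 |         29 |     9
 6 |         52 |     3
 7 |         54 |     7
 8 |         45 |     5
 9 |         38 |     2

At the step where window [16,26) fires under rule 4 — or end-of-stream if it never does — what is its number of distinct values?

1

i=0 t=9 v=6: → [8,18),[0,10); WM=9
i=1 t=12 v=8: → [8,18); WM=12; [0,10) fires=1
i=2 t=15 v=9: → [8,18); WM=15
i=3 t=21 v=1: → [16,26); WM=21; [8,18) fires=3
i=4 t=29 v=5: → [24,34); WM=29; [16,26) fires=1
i=5 t=29 v=9: → [24,34); WM=29
i=6 t=52 v=3: → [48,58); WM=52; [24,34) fires=2
i=7 t=54 v=7: → [48,58); WM=54
i=8 t=45 v=5: DROP (t<54-1); WM=54
i=9 t=38 v=2: DROP (t<54-1); WM=54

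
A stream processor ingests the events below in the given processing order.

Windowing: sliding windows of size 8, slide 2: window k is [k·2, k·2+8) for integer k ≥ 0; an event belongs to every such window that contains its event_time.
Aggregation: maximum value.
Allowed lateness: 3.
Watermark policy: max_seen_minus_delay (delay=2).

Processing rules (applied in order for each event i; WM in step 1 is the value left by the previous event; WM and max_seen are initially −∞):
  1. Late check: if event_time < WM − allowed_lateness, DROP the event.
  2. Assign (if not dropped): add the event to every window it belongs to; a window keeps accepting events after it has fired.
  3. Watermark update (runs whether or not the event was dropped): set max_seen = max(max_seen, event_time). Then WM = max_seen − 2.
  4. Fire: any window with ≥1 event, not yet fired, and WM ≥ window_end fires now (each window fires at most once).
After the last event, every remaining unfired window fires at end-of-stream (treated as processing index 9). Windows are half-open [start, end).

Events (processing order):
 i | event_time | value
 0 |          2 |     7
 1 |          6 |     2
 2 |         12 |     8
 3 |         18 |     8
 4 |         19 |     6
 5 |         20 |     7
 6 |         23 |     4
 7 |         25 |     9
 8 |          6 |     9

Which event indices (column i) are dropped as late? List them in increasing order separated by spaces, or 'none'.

8

i=0 t=2 v=7: → [2,10),[0,8); WM=0
i=1 t=6 v=2: → [6,14),[4,12),[2,10),[0,8); WM=4
i=2 t=12 v=8: → [12,20),[10,18),[8,16),[6,14); WM=10; [0,8) fires=7 [2,10) fires=7
i=3 t=18 v=8: → [18,26),[16,24),[14,22),[12,20); WM=16; [4,12) fires=2 [6,14) fires=8 [8,16) fires=8
i=4 t=19 v=6: → [18,26),[16,24),[14,22),[12,20); WM=17
i=5 t=20 v=7: → [20,28),[18,26),[16,24),[14,22); WM=18; [10,18) fires=8
i=6 t=23 v=4: → [22,30),[20,28),[18,26),[16,24); WM=21; [12,20) fires=8
i=7 t=25 v=9: → [24,32),[22,30),[20,28),[18,26); WM=23; [14,22) fires=8
i=8 t=6 v=9: DROP (t<23-3); WM=23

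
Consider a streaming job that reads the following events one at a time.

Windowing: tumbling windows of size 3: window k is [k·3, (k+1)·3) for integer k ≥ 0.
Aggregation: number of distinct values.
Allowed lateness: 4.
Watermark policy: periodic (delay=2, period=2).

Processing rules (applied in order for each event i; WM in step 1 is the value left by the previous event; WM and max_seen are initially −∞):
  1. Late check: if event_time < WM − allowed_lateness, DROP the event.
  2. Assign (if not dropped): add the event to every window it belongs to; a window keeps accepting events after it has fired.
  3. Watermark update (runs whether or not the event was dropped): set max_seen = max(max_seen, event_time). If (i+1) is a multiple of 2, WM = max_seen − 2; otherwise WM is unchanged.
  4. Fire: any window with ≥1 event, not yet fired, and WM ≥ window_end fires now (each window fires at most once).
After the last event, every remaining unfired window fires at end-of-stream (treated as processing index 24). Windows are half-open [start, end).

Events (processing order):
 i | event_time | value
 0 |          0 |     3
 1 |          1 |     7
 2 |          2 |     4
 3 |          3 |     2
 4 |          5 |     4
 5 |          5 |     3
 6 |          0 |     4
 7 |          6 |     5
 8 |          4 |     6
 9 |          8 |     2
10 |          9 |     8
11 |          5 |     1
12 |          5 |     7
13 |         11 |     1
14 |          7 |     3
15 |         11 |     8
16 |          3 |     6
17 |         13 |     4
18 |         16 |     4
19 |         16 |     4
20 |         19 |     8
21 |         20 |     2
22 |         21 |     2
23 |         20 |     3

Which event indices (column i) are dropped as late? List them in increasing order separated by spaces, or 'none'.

16

i=0 t=0 v=3: → [0,3); WM=−∞
i=1 t=1 v=7: → [0,3); WM=-1
i=2 t=2 v=4: → [0,3); WM=-1
i=3 t=3 v=2: → [3,6); WM=1
i=4 t=5 v=4: → [3,6); WM=1
i=5 t=5 v=3: → [3,6); WM=3; [0,3) fires=3
i=6 t=0 v=4: → [0,3); WM=3
i=7 t=6 v=5: → [6,9); WM=4
i=8 t=4 v=6: → [3,6); WM=4
i=9 t=8 v=2: → [6,9); WM=6; [3,6) fires=4
i=10 t=9 v=8: → [9,12); WM=6
i=11 t=5 v=1: → [3,6); WM=7
i=12 t=5 v=7: → [3,6); WM=7
i=13 t=11 v=1: → [9,12); WM=9; [6,9) fires=2
i=14 t=7 v=3: → [6,9); WM=9
i=15 t=11 v=8: → [9,12); WM=9
i=16 t=3 v=6: DROP (t<9-4); WM=9
i=17 t=13 v=4: → [12,15); WM=11
i=18 t=16 v=4: → [15,18); WM=11
i=19 t=16 v=4: → [15,18); WM=14; [9,12) fires=2
i=20 t=19 v=8: → [18,21); WM=14
i=21 t=20 v=2: → [18,21); WM=18; [12,15) fires=1 [15,18) fires=1
i=22 t=21 v=2: → [21,24); WM=18
i=23 t=20 v=3: → [18,21); WM=19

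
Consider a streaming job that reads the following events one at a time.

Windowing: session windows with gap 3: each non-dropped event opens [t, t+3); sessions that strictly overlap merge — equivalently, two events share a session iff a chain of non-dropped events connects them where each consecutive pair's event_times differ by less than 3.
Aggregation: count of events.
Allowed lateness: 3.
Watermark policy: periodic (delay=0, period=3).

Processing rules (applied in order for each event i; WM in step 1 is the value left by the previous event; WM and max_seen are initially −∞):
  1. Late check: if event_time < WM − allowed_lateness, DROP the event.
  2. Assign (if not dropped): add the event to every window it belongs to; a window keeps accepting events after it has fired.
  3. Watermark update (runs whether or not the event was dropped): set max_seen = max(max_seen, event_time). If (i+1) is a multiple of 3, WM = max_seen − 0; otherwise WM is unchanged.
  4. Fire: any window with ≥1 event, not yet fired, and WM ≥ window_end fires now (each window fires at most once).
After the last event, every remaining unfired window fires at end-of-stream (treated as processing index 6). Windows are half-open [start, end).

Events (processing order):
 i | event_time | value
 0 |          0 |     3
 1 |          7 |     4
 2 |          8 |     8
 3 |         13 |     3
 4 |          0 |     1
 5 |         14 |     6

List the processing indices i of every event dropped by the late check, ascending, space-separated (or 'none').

i=0 t=0 v=3: → [0,3); WM=−∞
i=1 t=7 v=4: → [7,10); WM=−∞
i=2 t=8 v=8: → [7,11); WM=8
i=3 t=13 v=3: → [13,16); WM=8
i=4 t=0 v=1: DROP (t<8-3); WM=8
i=5 t=14 v=6: → [13,17); WM=14

4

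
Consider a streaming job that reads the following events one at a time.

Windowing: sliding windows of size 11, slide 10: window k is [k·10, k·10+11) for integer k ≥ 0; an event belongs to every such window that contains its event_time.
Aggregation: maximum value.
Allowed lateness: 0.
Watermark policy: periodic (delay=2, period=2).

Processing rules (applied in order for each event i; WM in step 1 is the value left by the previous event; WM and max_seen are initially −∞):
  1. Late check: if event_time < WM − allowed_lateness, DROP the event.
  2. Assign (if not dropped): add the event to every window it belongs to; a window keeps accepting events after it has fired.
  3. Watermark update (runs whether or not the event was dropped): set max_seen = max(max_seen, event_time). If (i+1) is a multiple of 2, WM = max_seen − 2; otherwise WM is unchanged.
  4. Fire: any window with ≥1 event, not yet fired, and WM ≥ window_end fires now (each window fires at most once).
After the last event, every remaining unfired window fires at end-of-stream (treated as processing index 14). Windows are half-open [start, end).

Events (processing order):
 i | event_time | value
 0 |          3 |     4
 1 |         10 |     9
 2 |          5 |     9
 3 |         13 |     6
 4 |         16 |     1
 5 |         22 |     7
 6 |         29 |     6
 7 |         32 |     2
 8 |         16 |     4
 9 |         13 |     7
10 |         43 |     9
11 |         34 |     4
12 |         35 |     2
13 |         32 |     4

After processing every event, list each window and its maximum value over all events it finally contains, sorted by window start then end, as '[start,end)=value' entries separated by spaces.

[0,11)=9 [10,21)=9 [20,31)=7 [30,41)=4 [40,51)=9

i=0 t=3 v=4: → [0,11); WM=−∞
i=1 t=10 v=9: → [10,21),[0,11); WM=8
i=2 t=5 v=9: DROP (t<8-0); WM=8
i=3 t=13 v=6: → [10,21); WM=11; [0,11) fires=9
i=4 t=16 v=1: → [10,21); WM=11
i=5 t=22 v=7: → [20,31); WM=20
i=6 t=29 v=6: → [20,31); WM=20
i=7 t=32 v=2: → [30,41); WM=30; [10,21) fires=9
i=8 t=16 v=4: DROP (t<30-0); WM=30
i=9 t=13 v=7: DROP (t<30-0); WM=30
i=10 t=43 v=9: → [40,51); WM=30
i=11 t=34 v=4: → [30,41); WM=41; [20,31) fires=7 [30,41) fires=4
i=12 t=35 v=2: DROP (t<41-0); WM=41
i=13 t=32 v=4: DROP (t<41-0); WM=41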